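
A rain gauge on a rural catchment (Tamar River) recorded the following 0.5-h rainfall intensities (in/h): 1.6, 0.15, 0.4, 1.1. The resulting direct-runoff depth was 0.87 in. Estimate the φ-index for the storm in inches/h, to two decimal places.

Only the 2 blocks with intensity above φ contribute runoff: 1.6, 1.1 in/h.
Σ(I−φ)·Δt = d  ⇒  (1.6+1.1 − 2φ)·0.5 = 0.87
φ = (2.700 − 0.87/0.5) / 2 = 0.48 in/h.

φ ≈ 0.48 in/h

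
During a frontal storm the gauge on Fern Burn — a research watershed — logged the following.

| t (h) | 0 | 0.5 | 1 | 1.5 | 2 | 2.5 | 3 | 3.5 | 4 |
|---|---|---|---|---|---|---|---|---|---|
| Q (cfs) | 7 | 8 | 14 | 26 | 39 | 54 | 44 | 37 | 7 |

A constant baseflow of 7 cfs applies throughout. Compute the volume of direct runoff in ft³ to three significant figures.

V ≈ 3.11 × 10^5 ft³

Direct-runoff ordinates (Q − Q_b): 0.0, 1.0, 7.0, 19.0, 32.0, 47.0, 37.0, 30.0, 0.0 cfs.
ΣQ_DR = 173.0 cfs.
With Δt = 0.5 h = 1800 s, V = ΣQ_DR · Δt = 173.0 × 1800 = 3.11 × 10^5 ft³.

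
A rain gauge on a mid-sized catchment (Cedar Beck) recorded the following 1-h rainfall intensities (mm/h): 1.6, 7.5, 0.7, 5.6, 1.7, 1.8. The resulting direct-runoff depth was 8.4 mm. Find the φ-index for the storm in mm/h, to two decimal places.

Only the 2 blocks with intensity above φ contribute runoff: 7.5, 5.6 mm/h.
Σ(I−φ)·Δt = d  ⇒  (7.5+5.6 − 2φ)·1 = 8.4
φ = (13.10 − 8.4/1) / 2 = 2.35 mm/h.

φ ≈ 2.35 mm/h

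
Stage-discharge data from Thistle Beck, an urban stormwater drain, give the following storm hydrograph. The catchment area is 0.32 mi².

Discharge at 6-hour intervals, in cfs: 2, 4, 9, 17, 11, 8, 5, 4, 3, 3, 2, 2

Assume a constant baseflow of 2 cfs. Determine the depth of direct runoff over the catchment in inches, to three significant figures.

Direct runoff: 0.0, 2.0, 7.0, 15.0, 9.0, 6.0, 3.0, 2.0, 1.0, 1.0, 0.0, 0.0 cfs; ΣQ_DR = 46.00 cfs.
V = ΣQ_DR · Δt = 46.00 × 21600 s = 9.936 × 10^5 ft³.
Over A = 0.32 mi², depth = V / A = 1.34 in.

d ≈ 1.34 in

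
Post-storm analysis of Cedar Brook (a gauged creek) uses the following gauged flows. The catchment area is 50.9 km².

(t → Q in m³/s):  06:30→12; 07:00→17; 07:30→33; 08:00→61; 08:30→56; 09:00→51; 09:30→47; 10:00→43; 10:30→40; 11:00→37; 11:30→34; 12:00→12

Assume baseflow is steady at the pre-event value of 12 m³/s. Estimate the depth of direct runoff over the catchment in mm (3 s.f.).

Direct runoff: 0.0, 5.0, 21.0, 49.0, 44.0, 39.0, 35.0, 31.0, 28.0, 25.0, 22.0, 0.0 m³/s; ΣQ_DR = 299.0 m³/s.
V = ΣQ_DR · Δt = 299.0 × 1800 s = 5.382 × 10^5 m³.
Over A = 50.9 km², depth = V / A = 10.6 mm.

d ≈ 10.6 mm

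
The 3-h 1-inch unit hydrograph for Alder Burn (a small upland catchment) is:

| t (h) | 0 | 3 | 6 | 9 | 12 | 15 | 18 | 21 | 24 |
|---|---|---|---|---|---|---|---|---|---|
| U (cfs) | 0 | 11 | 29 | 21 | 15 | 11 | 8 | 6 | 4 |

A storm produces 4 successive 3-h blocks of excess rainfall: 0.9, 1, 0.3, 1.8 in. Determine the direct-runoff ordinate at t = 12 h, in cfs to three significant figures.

Q ≈ 63.0 cfs

By discrete convolution, Q_j = Σ (P_i / 1 in) · U_{j−i}.
At t = 12 h (j=4): Q = (0.9/1)·15 + (1/1)·21 + (0.3/1)·29 + (1.8/1)·11 = 63.0 cfs.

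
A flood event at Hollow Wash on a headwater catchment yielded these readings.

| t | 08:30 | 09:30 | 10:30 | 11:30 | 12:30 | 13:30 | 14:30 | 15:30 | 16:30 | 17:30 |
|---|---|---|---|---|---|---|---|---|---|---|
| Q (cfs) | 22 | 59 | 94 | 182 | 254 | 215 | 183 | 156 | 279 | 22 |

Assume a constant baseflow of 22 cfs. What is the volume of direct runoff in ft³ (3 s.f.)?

V ≈ 4.49 × 10^6 ft³

Direct-runoff ordinates (Q − Q_b): 0.0, 37.0, 72.0, 160.0, 232.0, 193.0, 161.0, 134.0, 257.0, 0.0 cfs.
ΣQ_DR = 1246 cfs.
With Δt = 1 h = 3600 s, V = ΣQ_DR · Δt = 1246 × 3600 = 4.49 × 10^6 ft³.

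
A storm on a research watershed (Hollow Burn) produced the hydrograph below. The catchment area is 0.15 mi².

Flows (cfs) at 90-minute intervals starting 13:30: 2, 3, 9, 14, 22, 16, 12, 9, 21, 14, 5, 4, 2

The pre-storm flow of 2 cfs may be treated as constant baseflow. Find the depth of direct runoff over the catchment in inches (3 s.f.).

d ≈ 1.66 in

Direct runoff: 0.0, 1.0, 7.0, 12.0, 20.0, 14.0, 10.0, 7.0, 19.0, 12.0, 3.0, 2.0, 0.0 cfs; ΣQ_DR = 107.0 cfs.
V = ΣQ_DR · Δt = 107.0 × 5400 s = 5.778 × 10^5 ft³.
Over A = 0.15 mi², depth = V / A = 1.66 in.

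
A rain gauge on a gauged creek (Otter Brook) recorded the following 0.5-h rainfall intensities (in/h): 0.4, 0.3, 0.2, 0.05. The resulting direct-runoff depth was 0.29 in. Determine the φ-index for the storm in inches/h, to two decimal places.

φ ≈ 0.11 in/h

Only the 3 blocks with intensity above φ contribute runoff: 0.4, 0.3, 0.2 in/h.
Σ(I−φ)·Δt = d  ⇒  (0.4+0.3+0.2 − 3φ)·0.5 = 0.29
φ = (0.9000 − 0.29/0.5) / 3 = 0.11 in/h.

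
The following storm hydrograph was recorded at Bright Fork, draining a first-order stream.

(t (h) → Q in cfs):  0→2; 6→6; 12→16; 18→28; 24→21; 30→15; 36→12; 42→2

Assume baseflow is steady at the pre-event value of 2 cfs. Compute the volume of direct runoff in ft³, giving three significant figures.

Direct-runoff ordinates (Q − Q_b): 0.0, 4.0, 14.0, 26.0, 19.0, 13.0, 10.0, 0.0 cfs.
ΣQ_DR = 86.00 cfs.
With Δt = 6 h = 21600 s, V = ΣQ_DR · Δt = 86.00 × 21600 = 1.86 × 10^6 ft³.

V ≈ 1.86 × 10^6 ft³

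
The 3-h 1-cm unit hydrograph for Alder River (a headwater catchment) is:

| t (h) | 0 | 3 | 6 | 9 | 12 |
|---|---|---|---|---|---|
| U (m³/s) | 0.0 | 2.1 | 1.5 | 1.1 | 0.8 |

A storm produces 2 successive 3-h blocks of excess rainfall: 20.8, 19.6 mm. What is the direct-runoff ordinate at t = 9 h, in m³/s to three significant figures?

By discrete convolution, Q_j = Σ (P_i / 10 mm) · U_{j−i}.
At t = 9 h (j=3): Q = (20.8/10)·1.1 + (19.6/10)·1.5 = 5.23 m³/s.

Q ≈ 5.23 m³/s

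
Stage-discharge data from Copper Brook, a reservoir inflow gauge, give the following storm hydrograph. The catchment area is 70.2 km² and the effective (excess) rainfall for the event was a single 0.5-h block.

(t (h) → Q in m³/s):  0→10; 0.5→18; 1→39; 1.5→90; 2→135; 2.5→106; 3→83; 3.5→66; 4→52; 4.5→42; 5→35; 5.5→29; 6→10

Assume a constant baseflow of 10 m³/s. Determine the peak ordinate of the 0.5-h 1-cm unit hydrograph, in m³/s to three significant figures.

Direct runoff: 0.0, 8.0, 29.0, 80.0, 125.0, 96.0, 73.0, 56.0, 42.0, 32.0, 25.0, 19.0, 0.0 m³/s; ΣQ_DR = 585.0 m³/s, peak = 125.0 m³/s.
Runoff depth d = ΣQ_DR·Δt / A = 585.0 × 1800 / (70.2 km²) = 15.00 mm.
The 1-cm UH is the DRH scaled by (10 mm)/d, so U_p = 125.0 × 10/15.00 = 83.3 m³/s.

U_p ≈ 83.3 m³/s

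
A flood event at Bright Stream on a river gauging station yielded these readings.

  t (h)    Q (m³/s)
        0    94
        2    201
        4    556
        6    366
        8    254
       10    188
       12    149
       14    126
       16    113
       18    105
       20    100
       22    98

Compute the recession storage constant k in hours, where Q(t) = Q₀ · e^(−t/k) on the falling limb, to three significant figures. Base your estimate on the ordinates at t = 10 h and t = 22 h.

On the falling limb, Q drops from 188 to 98 m³/s between t = 10 h and t = 22 h (Δt = 12 h).
k = −Δt / ln(Q₂/Q₁) = −12 / ln(98/188) = 18.4 h.

k ≈ 18.4 h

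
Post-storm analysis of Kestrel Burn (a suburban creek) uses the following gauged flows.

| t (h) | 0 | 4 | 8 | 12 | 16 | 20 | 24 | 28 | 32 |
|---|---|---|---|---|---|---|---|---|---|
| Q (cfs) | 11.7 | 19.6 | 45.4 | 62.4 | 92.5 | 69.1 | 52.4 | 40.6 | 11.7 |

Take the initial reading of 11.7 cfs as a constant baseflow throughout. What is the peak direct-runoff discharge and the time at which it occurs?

Q_p = 80.8 cfs at t = 16 h

Subtracting baseflow gives direct-runoff ordinates: 0.0, 7.9, 33.7, 50.7, 80.8, 57.4, 40.7, 28.9, 0.0 cfs.
The maximum is 80.8 cfs, occurring at the reading for t = 16 h.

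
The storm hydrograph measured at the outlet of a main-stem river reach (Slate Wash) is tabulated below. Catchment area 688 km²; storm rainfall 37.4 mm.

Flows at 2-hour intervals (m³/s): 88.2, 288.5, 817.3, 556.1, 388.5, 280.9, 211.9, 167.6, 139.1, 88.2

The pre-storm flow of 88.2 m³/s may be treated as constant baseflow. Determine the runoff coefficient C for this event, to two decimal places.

C ≈ 0.60

ΣQ_DR = 2144 m³/s; V = ΣQ_DR·Δt = 1.544 × 10^7 m³.
Runoff depth d = V / A = 22.44 mm.
C = d / P = 22.44 / 37.4 = 0.60.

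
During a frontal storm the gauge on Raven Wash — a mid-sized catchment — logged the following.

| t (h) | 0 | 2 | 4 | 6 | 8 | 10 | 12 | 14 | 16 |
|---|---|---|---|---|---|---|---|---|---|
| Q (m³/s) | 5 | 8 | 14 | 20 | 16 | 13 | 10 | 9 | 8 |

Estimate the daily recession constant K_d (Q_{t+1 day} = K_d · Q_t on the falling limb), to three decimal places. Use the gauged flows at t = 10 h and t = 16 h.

Between t = 10 h and t = 16 h the flow falls from 13 to 8 m³/s over 3×2 h = 6 h.
Per-interval ratio K = (8/13)^(1/3) = 0.8506; K_d = K^(24/2) = 0.143.

K_d ≈ 0.143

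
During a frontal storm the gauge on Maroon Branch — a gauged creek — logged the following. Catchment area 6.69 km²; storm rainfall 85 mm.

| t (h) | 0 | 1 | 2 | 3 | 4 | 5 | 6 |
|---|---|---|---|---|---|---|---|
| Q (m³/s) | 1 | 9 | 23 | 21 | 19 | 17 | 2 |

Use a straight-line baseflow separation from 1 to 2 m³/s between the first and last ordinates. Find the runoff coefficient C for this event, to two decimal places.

C ≈ 0.52

ΣQ_DR = 81.50 m³/s; V = ΣQ_DR·Δt = 2.934 × 10^5 m³.
Runoff depth d = V / A = 43.86 mm.
C = d / P = 43.86 / 85 = 0.52.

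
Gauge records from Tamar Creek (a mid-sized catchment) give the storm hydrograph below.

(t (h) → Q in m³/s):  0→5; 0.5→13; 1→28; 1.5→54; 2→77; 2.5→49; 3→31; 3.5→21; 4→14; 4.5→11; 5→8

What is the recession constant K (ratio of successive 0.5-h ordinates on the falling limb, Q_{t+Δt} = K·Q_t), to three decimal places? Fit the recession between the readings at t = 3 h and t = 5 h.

K ≈ 0.713

Using the recession-limb readings at t = 3 h and t = 5 h: Q falls from 31 to 8 m³/s over 4 intervals.
K = (Q₂/Q₁)^(1/4) = (8/31)^(1/4) = 0.713.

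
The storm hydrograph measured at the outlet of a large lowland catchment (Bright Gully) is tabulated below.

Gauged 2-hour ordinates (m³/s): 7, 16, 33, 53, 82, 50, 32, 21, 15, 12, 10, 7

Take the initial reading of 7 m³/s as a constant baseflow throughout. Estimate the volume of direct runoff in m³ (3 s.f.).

Direct-runoff ordinates (Q − Q_b): 0.0, 9.0, 26.0, 46.0, 75.0, 43.0, 25.0, 14.0, 8.0, 5.0, 3.0, 0.0 m³/s.
ΣQ_DR = 254.0 m³/s.
With Δt = 2 h = 7200 s, V = ΣQ_DR · Δt = 254.0 × 7200 = 1.83 × 10^6 m³.

V ≈ 1.83 × 10^6 m³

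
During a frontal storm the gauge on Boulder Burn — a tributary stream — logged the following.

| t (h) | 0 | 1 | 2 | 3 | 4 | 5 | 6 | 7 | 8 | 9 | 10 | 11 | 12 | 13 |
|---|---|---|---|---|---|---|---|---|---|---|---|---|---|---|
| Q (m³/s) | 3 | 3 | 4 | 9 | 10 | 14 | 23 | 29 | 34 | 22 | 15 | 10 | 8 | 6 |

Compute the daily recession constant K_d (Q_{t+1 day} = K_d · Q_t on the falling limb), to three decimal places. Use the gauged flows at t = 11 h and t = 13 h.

Between t = 11 h and t = 13 h the flow falls from 10 to 6 m³/s over 2×1 h = 2 h.
Per-interval ratio K = (6/10)^(1/2) = 0.7746; K_d = K^(24/1) = 0.002.

K_d ≈ 0.002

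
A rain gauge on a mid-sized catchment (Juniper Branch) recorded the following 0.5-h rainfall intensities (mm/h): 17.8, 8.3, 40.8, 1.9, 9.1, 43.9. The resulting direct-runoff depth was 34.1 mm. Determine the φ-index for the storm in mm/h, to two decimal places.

Only the 3 blocks with intensity above φ contribute runoff: 17.8, 40.8, 43.9 mm/h.
Σ(I−φ)·Δt = d  ⇒  (17.8+40.8+43.9 − 3φ)·0.5 = 34.1
φ = (102.5 − 34.1/0.5) / 3 = 11.43 mm/h.

φ ≈ 11.43 mm/h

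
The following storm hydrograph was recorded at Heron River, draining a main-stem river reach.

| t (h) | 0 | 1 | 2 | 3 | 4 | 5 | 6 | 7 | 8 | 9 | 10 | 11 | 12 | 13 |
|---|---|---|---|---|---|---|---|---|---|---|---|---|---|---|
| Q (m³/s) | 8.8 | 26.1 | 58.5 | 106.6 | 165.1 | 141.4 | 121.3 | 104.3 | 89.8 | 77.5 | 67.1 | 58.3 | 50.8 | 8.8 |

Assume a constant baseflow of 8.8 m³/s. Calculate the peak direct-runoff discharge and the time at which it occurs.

Q_p = 156.3 m³/s at t = 4 h

Subtracting baseflow gives direct-runoff ordinates: 0.0, 17.3, 49.7, 97.8, 156.3, 132.6, 112.5, 95.5, 81.0, 68.7, 58.3, 49.5, 42.0, 0.0 m³/s.
The maximum is 156.3 m³/s, occurring at the reading for t = 4 h.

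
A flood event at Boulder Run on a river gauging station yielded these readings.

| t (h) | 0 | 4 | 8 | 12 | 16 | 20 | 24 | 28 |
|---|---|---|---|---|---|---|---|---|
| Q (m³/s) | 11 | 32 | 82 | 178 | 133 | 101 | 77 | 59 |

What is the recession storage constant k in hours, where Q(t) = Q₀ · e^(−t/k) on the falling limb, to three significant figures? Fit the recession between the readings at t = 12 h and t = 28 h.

On the falling limb, Q drops from 178 to 59 m³/s between t = 12 h and t = 28 h (Δt = 16 h).
k = −Δt / ln(Q₂/Q₁) = −16 / ln(59/178) = 14.5 h.

k ≈ 14.5 h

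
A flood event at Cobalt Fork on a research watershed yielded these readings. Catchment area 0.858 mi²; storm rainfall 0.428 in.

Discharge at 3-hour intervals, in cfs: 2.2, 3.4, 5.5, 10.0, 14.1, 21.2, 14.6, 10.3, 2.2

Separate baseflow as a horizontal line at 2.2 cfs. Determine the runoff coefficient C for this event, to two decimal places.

ΣQ_DR = 63.70 cfs; V = ΣQ_DR·Δt = 6.880 × 10^5 ft³.
Runoff depth d = V / A = 0.3451 in.
C = d / P = 0.3451 / 0.428 = 0.81.

C ≈ 0.81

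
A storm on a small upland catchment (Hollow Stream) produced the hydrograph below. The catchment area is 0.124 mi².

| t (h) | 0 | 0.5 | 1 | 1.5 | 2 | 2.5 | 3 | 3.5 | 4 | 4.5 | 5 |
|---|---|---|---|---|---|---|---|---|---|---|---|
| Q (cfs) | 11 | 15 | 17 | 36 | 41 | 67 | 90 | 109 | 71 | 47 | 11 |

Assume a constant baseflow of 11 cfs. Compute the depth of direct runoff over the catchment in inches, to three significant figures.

d ≈ 2.46 in

Direct runoff: 0.0, 4.0, 6.0, 25.0, 30.0, 56.0, 79.0, 98.0, 60.0, 36.0, 0.0 cfs; ΣQ_DR = 394.0 cfs.
V = ΣQ_DR · Δt = 394.0 × 1800 s = 7.092 × 10^5 ft³.
Over A = 0.124 mi², depth = V / A = 2.46 in.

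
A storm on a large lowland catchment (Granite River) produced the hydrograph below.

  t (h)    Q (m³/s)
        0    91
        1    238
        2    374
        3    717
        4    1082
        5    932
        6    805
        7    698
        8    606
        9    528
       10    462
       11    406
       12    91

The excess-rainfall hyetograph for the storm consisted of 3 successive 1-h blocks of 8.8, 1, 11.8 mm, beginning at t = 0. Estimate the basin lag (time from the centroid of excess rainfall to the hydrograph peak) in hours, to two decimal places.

t_L ≈ 2.36 h

Centroid of excess rainfall: t_c = Σ P_i·t̄_i / ΣP_i = 1.6389 h (block centres at 0.5, 1.5, 2.5 h).
Hydrograph peak occurs at t = 4 h, so basin lag t_L = 4 − 1.6389 = 2.36 h.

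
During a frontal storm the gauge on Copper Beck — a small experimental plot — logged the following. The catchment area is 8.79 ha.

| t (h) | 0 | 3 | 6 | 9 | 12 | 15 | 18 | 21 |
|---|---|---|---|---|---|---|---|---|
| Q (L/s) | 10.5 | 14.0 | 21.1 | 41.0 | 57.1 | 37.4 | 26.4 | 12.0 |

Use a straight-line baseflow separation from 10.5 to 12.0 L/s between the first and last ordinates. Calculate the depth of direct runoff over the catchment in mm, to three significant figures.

d ≈ 15.9 mm

Direct runoff: 0.00, 3.29, 10.17, 29.86, 45.74, 25.83, 14.61, 0.00 L/s; ΣQ_DR = 129.5 L/s.
V = ΣQ_DR · Δt = 129.5 × 10800 s = 1.399 × 10^6 L.
Over A = 8.79 ha, depth = V / A = 15.9 mm.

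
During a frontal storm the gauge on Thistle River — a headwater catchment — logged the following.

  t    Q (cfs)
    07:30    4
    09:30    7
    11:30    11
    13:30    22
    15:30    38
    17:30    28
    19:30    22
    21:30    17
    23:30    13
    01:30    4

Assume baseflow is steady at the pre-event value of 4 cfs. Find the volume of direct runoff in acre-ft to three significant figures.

Direct-runoff ordinates (Q − Q_b): 0.0, 3.0, 7.0, 18.0, 34.0, 24.0, 18.0, 13.0, 9.0, 0.0 cfs.
ΣQ_DR = 126.0 cfs.
With Δt = 2 h = 7200 s, V = ΣQ_DR · Δt = 126.0 × 7200 = 9.07 × 10^5 ft³ = 20.8 acre-ft.

V ≈ 20.8 acre-ft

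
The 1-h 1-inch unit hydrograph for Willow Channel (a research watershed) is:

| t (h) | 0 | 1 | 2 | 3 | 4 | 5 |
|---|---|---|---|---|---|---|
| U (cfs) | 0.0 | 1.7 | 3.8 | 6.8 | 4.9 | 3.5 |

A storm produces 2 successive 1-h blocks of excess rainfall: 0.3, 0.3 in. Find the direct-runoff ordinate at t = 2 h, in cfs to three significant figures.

By discrete convolution, Q_j = Σ (P_i / 1 in) · U_{j−i}.
At t = 2 h (j=2): Q = (0.3/1)·3.8 + (0.3/1)·1.7 = 1.65 cfs.

Q ≈ 1.65 cfs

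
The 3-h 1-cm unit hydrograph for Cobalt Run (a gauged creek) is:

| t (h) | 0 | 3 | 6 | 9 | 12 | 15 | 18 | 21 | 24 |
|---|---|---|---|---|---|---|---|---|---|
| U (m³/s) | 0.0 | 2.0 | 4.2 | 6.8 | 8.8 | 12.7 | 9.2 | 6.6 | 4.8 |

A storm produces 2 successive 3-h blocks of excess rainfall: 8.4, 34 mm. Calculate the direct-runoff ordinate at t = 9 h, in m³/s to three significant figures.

By discrete convolution, Q_j = Σ (P_i / 10 mm) · U_{j−i}.
At t = 9 h (j=3): Q = (8.4/10)·6.8 + (34/10)·4.2 = 20.0 m³/s.

Q ≈ 20.0 m³/s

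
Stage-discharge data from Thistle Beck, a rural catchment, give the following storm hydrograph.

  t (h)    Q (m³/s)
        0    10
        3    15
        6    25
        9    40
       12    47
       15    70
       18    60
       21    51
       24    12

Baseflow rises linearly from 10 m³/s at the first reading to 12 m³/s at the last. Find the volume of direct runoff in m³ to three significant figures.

V ≈ 2.49 × 10^6 m³

Direct-runoff ordinates (Q − Q_b): 0.00, 4.75, 14.50, 29.25, 36.00, 58.75, 48.50, 39.25, 0.00 m³/s.
ΣQ_DR = 231.0 m³/s.
With Δt = 3 h = 10800 s, V = ΣQ_DR · Δt = 231.0 × 10800 = 2.49 × 10^6 m³.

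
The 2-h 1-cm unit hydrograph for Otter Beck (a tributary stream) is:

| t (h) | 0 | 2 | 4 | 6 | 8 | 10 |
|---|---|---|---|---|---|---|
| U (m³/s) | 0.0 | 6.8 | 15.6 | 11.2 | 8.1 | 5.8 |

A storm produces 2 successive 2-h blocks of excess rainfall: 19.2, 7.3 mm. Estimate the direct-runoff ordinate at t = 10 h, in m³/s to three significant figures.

By discrete convolution, Q_j = Σ (P_i / 10 mm) · U_{j−i}.
At t = 10 h (j=5): Q = (19.2/10)·5.8 + (7.3/10)·8.1 = 17.0 m³/s.

Q ≈ 17.0 m³/s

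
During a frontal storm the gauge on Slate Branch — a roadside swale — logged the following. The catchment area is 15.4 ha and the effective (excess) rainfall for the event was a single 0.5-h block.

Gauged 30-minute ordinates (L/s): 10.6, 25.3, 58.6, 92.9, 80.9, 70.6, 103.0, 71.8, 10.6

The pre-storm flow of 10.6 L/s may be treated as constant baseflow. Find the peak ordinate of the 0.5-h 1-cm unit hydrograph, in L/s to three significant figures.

U_p ≈ 184 L/s

Direct runoff: 0.0, 14.7, 48.0, 82.3, 70.3, 60.0, 92.4, 61.2, 0.0 L/s; ΣQ_DR = 428.9 L/s, peak = 92.4 L/s.
Runoff depth d = ΣQ_DR·Δt / A = 428.9 × 1800 / (15.4 ha) = 5.013 mm.
The 1-cm UH is the DRH scaled by (10 mm)/d, so U_p = 92.4 × 10/5.013 = 184 L/s.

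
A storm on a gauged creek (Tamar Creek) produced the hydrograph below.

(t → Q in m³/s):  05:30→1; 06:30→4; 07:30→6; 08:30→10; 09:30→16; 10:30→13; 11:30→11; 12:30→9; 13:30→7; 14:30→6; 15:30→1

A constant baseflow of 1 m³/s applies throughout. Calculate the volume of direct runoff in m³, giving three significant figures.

Direct-runoff ordinates (Q − Q_b): 0.0, 3.0, 5.0, 9.0, 15.0, 12.0, 10.0, 8.0, 6.0, 5.0, 0.0 m³/s.
ΣQ_DR = 73.00 m³/s.
With Δt = 1 h = 3600 s, V = ΣQ_DR · Δt = 73.00 × 3600 = 2.63 × 10^5 m³.

V ≈ 2.63 × 10^5 m³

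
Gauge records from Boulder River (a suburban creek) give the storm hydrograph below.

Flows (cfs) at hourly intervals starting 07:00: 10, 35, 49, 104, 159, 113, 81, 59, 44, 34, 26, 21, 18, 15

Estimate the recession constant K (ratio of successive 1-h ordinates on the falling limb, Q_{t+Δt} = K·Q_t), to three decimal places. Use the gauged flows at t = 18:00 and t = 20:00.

Using the recession-limb readings at t = 18:00 and t = 20:00: Q falls from 21 to 15 cfs over 2 intervals.
K = (Q₂/Q₁)^(1/2) = (15/21)^(1/2) = 0.845.

K ≈ 0.845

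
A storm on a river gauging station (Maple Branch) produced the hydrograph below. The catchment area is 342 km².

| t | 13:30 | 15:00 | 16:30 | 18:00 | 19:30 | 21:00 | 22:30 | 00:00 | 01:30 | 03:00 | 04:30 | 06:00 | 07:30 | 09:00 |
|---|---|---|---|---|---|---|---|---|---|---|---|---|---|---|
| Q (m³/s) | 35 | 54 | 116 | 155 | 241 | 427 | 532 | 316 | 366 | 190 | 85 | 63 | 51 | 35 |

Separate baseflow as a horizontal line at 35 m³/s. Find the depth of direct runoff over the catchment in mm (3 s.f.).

d ≈ 34.4 mm

Direct runoff: 0.0, 19.0, 81.0, 120.0, 206.0, 392.0, 497.0, 281.0, 331.0, 155.0, 50.0, 28.0, 16.0, 0.0 m³/s; ΣQ_DR = 2176 m³/s.
V = ΣQ_DR · Δt = 2176 × 5400 s = 1.175 × 10^7 m³.
Over A = 342 km², depth = V / A = 34.4 mm.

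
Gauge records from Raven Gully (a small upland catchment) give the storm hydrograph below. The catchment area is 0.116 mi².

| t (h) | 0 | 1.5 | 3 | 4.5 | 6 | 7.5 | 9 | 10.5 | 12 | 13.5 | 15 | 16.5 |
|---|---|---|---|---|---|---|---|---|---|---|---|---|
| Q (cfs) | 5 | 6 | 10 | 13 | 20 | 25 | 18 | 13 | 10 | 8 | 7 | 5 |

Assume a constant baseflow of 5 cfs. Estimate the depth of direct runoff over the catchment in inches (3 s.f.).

d ≈ 1.60 in

Direct runoff: 0.0, 1.0, 5.0, 8.0, 15.0, 20.0, 13.0, 8.0, 5.0, 3.0, 2.0, 0.0 cfs; ΣQ_DR = 80.00 cfs.
V = ΣQ_DR · Δt = 80.00 × 5400 s = 4.320 × 10^5 ft³.
Over A = 0.116 mi², depth = V / A = 1.60 in.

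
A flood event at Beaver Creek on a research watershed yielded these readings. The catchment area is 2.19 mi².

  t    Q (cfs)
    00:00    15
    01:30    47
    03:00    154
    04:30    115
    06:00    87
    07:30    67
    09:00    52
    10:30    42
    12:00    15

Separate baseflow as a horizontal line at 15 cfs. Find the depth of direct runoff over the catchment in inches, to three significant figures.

Direct runoff: 0.0, 32.0, 139.0, 100.0, 72.0, 52.0, 37.0, 27.0, 0.0 cfs; ΣQ_DR = 459.0 cfs.
V = ΣQ_DR · Δt = 459.0 × 5400 s = 2.479 × 10^6 ft³.
Over A = 2.19 mi², depth = V / A = 0.487 in.

d ≈ 0.487 in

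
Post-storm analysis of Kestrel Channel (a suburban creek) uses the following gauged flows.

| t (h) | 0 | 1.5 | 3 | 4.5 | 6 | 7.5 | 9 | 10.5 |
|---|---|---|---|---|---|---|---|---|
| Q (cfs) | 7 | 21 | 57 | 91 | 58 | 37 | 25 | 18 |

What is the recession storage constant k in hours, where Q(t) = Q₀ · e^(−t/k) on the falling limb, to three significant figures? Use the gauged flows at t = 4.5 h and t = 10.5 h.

On the falling limb, Q drops from 91 to 18 cfs between t = 4.5 h and t = 10.5 h (Δt = 6 h).
k = −Δt / ln(Q₂/Q₁) = −6 / ln(18/91) = 3.70 h.

k ≈ 3.70 h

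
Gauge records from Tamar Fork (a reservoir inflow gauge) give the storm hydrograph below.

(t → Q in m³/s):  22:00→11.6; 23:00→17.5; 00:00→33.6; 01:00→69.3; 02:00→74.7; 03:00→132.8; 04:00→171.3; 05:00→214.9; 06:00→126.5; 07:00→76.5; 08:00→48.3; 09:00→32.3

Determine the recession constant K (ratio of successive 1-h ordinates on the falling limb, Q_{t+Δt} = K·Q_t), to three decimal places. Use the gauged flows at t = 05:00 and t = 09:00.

Using the recession-limb readings at t = 05:00 and t = 09:00: Q falls from 214.9 to 32.3 m³/s over 4 intervals.
K = (Q₂/Q₁)^(1/4) = (32.3/214.9)^(1/4) = 0.623.

K ≈ 0.623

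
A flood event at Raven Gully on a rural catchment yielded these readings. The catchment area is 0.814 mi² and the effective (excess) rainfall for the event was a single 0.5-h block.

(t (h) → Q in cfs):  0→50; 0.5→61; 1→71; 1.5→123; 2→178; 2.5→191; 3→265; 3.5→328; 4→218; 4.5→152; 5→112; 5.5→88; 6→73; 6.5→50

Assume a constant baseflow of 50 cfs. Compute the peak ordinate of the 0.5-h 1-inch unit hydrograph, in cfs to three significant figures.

Direct runoff: 0.0, 11.0, 21.0, 73.0, 128.0, 141.0, 215.0, 278.0, 168.0, 102.0, 62.0, 38.0, 23.0, 0.0 cfs; ΣQ_DR = 1260 cfs, peak = 278.0 cfs.
Runoff depth d = ΣQ_DR·Δt / A = 1260 × 1800 / (0.814 mi²) = 1.199 in.
The 1-inch UH is the DRH scaled by (1 in)/d, so U_p = 278.0 × 1/1.199 = 232 cfs.

U_p ≈ 232 cfs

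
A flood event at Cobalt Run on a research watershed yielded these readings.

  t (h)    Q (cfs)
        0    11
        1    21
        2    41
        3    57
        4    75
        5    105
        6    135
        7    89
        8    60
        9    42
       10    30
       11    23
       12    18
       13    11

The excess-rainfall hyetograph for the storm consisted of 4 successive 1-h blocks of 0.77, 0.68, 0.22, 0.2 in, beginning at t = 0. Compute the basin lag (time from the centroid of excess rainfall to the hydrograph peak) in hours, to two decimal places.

Centroid of excess rainfall: t_c = Σ P_i·t̄_i / ΣP_i = 1.4198 h (block centres at 0.5, 1.5, 2.5, 3.5 h).
Hydrograph peak occurs at t = 6 h, so basin lag t_L = 6 − 1.4198 = 4.58 h.

t_L ≈ 4.58 h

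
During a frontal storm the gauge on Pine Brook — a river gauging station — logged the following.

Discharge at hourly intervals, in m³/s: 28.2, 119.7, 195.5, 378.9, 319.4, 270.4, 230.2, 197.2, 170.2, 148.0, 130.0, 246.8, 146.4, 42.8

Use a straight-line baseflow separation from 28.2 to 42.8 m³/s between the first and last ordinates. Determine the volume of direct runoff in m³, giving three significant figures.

V ≈ 7.66 × 10^6 m³

Direct-runoff ordinates (Q − Q_b): 0.00, 90.38, 165.05, 347.33, 286.71, 236.58, 195.26, 161.14, 133.02, 109.69, 90.57, 206.25, 104.72, 0.00 m³/s.
ΣQ_DR = 2127 m³/s.
With Δt = 1 h = 3600 s, V = ΣQ_DR · Δt = 2127 × 3600 = 7.66 × 10^6 m³.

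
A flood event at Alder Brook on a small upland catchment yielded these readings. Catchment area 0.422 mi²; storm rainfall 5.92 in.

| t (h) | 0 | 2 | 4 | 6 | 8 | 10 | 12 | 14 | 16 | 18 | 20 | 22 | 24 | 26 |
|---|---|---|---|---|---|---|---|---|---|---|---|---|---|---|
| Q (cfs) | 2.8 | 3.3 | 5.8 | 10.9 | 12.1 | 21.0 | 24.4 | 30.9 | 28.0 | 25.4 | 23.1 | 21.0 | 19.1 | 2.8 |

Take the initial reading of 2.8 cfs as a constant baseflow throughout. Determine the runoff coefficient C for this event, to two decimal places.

C ≈ 0.24

ΣQ_DR = 191.4 cfs; V = ΣQ_DR·Δt = 1.378 × 10^6 ft³.
Runoff depth d = V / A = 1.406 in.
C = d / P = 1.406 / 5.92 = 0.24.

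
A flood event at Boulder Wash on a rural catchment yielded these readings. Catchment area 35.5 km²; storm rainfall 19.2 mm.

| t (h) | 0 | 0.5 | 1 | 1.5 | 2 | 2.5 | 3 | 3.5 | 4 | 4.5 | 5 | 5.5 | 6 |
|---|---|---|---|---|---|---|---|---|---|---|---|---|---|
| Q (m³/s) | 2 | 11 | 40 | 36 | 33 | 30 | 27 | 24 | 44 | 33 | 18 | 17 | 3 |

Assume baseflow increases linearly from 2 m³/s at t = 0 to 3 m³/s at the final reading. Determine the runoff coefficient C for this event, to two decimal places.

C ≈ 0.75

ΣQ_DR = 285.5 m³/s; V = ΣQ_DR·Δt = 5.139 × 10^5 m³.
Runoff depth d = V / A = 14.48 mm.
C = d / P = 14.48 / 19.2 = 0.75.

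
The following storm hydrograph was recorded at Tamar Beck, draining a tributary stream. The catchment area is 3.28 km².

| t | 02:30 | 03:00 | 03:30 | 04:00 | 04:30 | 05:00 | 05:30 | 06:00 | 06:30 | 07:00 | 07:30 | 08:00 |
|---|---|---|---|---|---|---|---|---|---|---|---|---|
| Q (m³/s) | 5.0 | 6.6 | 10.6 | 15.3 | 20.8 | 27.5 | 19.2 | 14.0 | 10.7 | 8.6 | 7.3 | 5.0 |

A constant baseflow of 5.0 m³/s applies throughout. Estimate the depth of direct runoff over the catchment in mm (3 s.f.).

Direct runoff: 0.0, 1.6, 5.6, 10.3, 15.8, 22.5, 14.2, 9.0, 5.7, 3.6, 2.3, 0.0 m³/s; ΣQ_DR = 90.60 m³/s.
V = ΣQ_DR · Δt = 90.60 × 1800 s = 1.631 × 10^5 m³.
Over A = 3.28 km², depth = V / A = 49.7 mm.

d ≈ 49.7 mm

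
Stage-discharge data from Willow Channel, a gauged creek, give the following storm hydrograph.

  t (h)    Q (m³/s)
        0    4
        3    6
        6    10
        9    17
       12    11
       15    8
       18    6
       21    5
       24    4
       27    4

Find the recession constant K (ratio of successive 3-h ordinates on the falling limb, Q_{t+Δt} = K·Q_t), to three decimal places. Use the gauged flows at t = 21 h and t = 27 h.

K ≈ 0.894

Using the recession-limb readings at t = 21 h and t = 27 h: Q falls from 5 to 4 m³/s over 2 intervals.
K = (Q₂/Q₁)^(1/2) = (4/5)^(1/2) = 0.894.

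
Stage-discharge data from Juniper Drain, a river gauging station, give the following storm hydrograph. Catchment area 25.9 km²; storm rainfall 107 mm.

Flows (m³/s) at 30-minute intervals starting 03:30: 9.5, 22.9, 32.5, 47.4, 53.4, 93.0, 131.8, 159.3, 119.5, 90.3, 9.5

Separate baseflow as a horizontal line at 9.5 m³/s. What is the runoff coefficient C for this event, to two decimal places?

C ≈ 0.43

ΣQ_DR = 664.6 m³/s; V = ΣQ_DR·Δt = 1.196 × 10^6 m³.
Runoff depth d = V / A = 46.19 mm.
C = d / P = 46.19 / 107 = 0.43.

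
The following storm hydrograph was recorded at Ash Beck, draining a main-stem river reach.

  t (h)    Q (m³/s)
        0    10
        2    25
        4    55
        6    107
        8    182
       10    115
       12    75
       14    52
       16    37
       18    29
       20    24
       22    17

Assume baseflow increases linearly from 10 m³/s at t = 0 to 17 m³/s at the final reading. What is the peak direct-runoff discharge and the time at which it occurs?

Q_p = 169.45 m³/s at t = 8 h

Subtracting baseflow gives direct-runoff ordinates: 0.00, 14.36, 43.73, 95.09, 169.45, 101.82, 61.18, 37.55, 21.91, 13.27, 7.64, 0.00 m³/s.
The maximum is 169.45 m³/s, occurring at the reading for t = 8 h.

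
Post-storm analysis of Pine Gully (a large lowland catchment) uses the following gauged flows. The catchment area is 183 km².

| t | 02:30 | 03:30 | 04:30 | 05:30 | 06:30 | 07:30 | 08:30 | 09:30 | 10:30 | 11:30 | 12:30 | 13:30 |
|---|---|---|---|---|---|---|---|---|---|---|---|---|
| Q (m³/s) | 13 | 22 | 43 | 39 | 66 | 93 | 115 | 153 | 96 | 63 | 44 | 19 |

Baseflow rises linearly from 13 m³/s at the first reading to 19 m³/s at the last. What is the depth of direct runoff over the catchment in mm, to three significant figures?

d ≈ 11.3 mm

Direct runoff: 0.00, 8.45, 28.91, 24.36, 50.82, 77.27, 98.73, 136.18, 78.64, 45.09, 25.55, 0.00 m³/s; ΣQ_DR = 574.0 m³/s.
V = ΣQ_DR · Δt = 574.0 × 3600 s = 2.066 × 10^6 m³.
Over A = 183 km², depth = V / A = 11.3 mm.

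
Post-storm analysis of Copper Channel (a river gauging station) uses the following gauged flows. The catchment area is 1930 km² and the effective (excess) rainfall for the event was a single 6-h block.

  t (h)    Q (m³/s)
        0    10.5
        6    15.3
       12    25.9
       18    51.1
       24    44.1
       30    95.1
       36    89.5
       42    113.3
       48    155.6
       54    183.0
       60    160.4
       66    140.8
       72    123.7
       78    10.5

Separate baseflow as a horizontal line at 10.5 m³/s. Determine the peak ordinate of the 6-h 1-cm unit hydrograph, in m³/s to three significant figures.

U_p ≈ 144 m³/s

Direct runoff: 0.0, 4.8, 15.4, 40.6, 33.6, 84.6, 79.0, 102.8, 145.1, 172.5, 149.9, 130.3, 113.2, 0.0 m³/s; ΣQ_DR = 1072 m³/s, peak = 172.5 m³/s.
Runoff depth d = ΣQ_DR·Δt / A = 1072 × 21600 / (1930 km²) = 12.00 mm.
The 1-cm UH is the DRH scaled by (10 mm)/d, so U_p = 172.5 × 10/12.00 = 144 m³/s.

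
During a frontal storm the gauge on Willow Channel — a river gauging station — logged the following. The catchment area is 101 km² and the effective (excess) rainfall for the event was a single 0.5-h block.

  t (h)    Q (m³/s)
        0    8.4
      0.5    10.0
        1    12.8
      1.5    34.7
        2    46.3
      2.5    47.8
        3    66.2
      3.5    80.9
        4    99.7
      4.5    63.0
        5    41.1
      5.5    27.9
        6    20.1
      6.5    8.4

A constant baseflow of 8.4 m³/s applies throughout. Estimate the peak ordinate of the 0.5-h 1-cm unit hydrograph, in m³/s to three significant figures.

Direct runoff: 0.0, 1.6, 4.4, 26.3, 37.9, 39.4, 57.8, 72.5, 91.3, 54.6, 32.7, 19.5, 11.7, 0.0 m³/s; ΣQ_DR = 449.7 m³/s, peak = 91.3 m³/s.
Runoff depth d = ΣQ_DR·Δt / A = 449.7 × 1800 / (101 km²) = 8.014 mm.
The 1-cm UH is the DRH scaled by (10 mm)/d, so U_p = 91.3 × 10/8.014 = 114 m³/s.

U_p ≈ 114 m³/s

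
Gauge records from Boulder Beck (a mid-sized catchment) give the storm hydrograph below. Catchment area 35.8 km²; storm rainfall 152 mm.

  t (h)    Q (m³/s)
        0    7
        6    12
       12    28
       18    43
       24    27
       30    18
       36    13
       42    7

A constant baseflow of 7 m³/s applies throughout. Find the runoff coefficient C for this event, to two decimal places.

C ≈ 0.39

ΣQ_DR = 99.00 m³/s; V = ΣQ_DR·Δt = 2.138 × 10^6 m³.
Runoff depth d = V / A = 59.73 mm.
C = d / P = 59.73 / 152 = 0.39.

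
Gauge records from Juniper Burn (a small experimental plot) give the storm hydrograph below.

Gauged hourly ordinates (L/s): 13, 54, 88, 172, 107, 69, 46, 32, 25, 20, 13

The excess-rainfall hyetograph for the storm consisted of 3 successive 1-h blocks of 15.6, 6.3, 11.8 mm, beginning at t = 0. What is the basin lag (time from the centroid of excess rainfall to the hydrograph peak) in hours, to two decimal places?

Centroid of excess rainfall: t_c = Σ P_i·t̄_i / ΣP_i = 1.3872 h (block centres at 0.5, 1.5, 2.5 h).
Hydrograph peak occurs at t = 3 h, so basin lag t_L = 3 − 1.3872 = 1.61 h.

t_L ≈ 1.61 h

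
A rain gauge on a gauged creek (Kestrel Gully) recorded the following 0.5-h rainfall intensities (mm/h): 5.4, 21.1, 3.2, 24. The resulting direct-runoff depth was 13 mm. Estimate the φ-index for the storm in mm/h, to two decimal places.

Only the 2 blocks with intensity above φ contribute runoff: 21.1, 24 mm/h.
Σ(I−φ)·Δt = d  ⇒  (21.1+24 − 2φ)·0.5 = 13
φ = (45.10 − 13/0.5) / 2 = 9.55 mm/h.

φ ≈ 9.55 mm/h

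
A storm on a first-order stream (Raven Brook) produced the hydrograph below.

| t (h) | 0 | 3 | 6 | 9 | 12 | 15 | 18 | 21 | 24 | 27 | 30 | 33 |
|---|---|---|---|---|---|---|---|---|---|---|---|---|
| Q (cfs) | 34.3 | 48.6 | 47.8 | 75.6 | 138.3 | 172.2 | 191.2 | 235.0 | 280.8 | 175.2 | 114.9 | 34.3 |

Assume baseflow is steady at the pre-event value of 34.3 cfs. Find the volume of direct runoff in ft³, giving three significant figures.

V ≈ 1.23 × 10^7 ft³

Direct-runoff ordinates (Q − Q_b): 0.0, 14.3, 13.5, 41.3, 104.0, 137.9, 156.9, 200.7, 246.5, 140.9, 80.6, 0.0 cfs.
ΣQ_DR = 1137 cfs.
With Δt = 3 h = 10800 s, V = ΣQ_DR · Δt = 1137 × 10800 = 1.23 × 10^7 ft³.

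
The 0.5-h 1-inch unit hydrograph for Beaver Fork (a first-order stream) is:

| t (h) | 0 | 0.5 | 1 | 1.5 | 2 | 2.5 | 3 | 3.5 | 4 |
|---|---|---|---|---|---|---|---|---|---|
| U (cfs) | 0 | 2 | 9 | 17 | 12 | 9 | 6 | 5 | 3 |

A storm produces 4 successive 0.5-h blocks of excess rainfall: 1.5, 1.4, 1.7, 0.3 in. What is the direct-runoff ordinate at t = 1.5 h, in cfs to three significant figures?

By discrete convolution, Q_j = Σ (P_i / 1 in) · U_{j−i}.
At t = 1.5 h (j=3): Q = (1.5/1)·17 + (1.4/1)·9 + (1.7/1)·2 + (0.3/1)·0 = 41.5 cfs.

Q ≈ 41.5 cfs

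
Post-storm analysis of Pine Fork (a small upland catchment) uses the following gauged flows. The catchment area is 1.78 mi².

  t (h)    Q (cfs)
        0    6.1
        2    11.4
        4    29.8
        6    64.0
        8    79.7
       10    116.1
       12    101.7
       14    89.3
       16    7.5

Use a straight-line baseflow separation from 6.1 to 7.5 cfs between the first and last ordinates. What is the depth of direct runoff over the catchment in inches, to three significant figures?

Direct runoff: 0.00, 5.12, 23.35, 57.38, 72.90, 109.12, 94.55, 81.97, 0.00 cfs; ΣQ_DR = 444.4 cfs.
V = ΣQ_DR · Δt = 444.4 × 7200 s = 3.200 × 10^6 ft³.
Over A = 1.78 mi², depth = V / A = 0.774 in.

d ≈ 0.774 in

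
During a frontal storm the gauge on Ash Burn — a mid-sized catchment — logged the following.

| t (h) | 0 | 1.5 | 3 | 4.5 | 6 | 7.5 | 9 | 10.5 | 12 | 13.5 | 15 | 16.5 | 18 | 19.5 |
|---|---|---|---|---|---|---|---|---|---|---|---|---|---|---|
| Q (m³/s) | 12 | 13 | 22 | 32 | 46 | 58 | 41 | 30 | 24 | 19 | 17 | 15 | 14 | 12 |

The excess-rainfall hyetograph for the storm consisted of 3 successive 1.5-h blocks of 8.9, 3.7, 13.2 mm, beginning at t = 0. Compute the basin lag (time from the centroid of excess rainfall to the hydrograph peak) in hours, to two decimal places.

Centroid of excess rainfall: t_c = Σ P_i·t̄_i / ΣP_i = 2.5000 h (block centres at 0.75, 2.25, 3.75 h).
Hydrograph peak occurs at t = 7.5 h, so basin lag t_L = 7.5 − 2.5000 = 5.00 h.

t_L ≈ 5.00 h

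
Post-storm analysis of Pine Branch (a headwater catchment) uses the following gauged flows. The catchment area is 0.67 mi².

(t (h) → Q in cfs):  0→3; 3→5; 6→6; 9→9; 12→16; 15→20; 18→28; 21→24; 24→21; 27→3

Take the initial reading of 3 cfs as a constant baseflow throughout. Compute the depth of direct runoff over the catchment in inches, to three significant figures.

Direct runoff: 0.0, 2.0, 3.0, 6.0, 13.0, 17.0, 25.0, 21.0, 18.0, 0.0 cfs; ΣQ_DR = 105.0 cfs.
V = ΣQ_DR · Δt = 105.0 × 10800 s = 1.134 × 10^6 ft³.
Over A = 0.67 mi², depth = V / A = 0.729 in.

d ≈ 0.729 in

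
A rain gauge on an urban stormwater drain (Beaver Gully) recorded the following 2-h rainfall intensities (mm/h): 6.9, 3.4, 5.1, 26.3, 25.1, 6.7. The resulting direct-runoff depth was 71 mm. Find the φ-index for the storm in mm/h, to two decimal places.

Only the 2 blocks with intensity above φ contribute runoff: 26.3, 25.1 mm/h.
Σ(I−φ)·Δt = d  ⇒  (26.3+25.1 − 2φ)·2 = 71
φ = (51.40 − 71/2) / 2 = 7.95 mm/h.

φ ≈ 7.95 mm/h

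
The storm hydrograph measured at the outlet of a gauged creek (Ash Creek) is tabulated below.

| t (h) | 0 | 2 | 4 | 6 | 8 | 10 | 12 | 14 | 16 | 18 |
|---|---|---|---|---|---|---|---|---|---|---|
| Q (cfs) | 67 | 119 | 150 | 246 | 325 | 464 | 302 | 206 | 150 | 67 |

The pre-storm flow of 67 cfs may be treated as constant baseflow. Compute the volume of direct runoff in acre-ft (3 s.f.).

Direct-runoff ordinates (Q − Q_b): 0.0, 52.0, 83.0, 179.0, 258.0, 397.0, 235.0, 139.0, 83.0, 0.0 cfs.
ΣQ_DR = 1426 cfs.
With Δt = 2 h = 7200 s, V = ΣQ_DR · Δt = 1426 × 7200 = 1.03 × 10^7 ft³ = 236 acre-ft.

V ≈ 236 acre-ft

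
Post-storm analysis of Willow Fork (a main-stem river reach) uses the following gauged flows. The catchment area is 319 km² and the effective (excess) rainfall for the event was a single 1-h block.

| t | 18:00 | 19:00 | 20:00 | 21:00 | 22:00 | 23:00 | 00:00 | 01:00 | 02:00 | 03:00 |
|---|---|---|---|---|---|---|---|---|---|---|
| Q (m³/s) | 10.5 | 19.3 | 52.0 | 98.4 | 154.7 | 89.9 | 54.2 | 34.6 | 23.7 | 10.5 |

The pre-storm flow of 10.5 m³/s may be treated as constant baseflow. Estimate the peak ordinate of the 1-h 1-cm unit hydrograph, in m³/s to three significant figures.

U_p ≈ 289 m³/s

Direct runoff: 0.0, 8.8, 41.5, 87.9, 144.2, 79.4, 43.7, 24.1, 13.2, 0.0 m³/s; ΣQ_DR = 442.8 m³/s, peak = 144.2 m³/s.
Runoff depth d = ΣQ_DR·Δt / A = 442.8 × 3600 / (319 km²) = 4.997 mm.
The 1-cm UH is the DRH scaled by (10 mm)/d, so U_p = 144.2 × 10/4.997 = 289 m³/s.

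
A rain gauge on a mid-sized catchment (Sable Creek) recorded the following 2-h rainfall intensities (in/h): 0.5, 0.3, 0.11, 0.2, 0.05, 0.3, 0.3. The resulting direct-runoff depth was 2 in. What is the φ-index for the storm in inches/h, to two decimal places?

Only the 5 blocks with intensity above φ contribute runoff: 0.5, 0.3, 0.2, 0.3, 0.3 in/h.
Σ(I−φ)·Δt = d  ⇒  (0.5+0.3+0.2+0.3+0.3 − 5φ)·2 = 2
φ = (1.600 − 2/2) / 5 = 0.12 in/h.

φ ≈ 0.12 in/h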